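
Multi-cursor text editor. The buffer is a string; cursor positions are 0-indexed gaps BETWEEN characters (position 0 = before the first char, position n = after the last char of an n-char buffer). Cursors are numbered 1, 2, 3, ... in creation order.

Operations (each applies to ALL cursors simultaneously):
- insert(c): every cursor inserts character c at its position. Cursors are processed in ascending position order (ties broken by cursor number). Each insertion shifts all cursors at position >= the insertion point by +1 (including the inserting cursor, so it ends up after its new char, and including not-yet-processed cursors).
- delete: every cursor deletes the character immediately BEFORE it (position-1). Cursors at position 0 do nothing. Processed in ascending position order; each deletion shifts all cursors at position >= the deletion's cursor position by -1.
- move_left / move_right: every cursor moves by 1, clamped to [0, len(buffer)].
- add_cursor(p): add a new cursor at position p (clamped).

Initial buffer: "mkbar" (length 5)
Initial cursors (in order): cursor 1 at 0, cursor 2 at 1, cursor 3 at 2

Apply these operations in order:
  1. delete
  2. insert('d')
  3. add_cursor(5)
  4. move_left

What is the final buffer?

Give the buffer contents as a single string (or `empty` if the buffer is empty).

Answer: dddbar

Derivation:
After op 1 (delete): buffer="bar" (len 3), cursors c1@0 c2@0 c3@0, authorship ...
After op 2 (insert('d')): buffer="dddbar" (len 6), cursors c1@3 c2@3 c3@3, authorship 123...
After op 3 (add_cursor(5)): buffer="dddbar" (len 6), cursors c1@3 c2@3 c3@3 c4@5, authorship 123...
After op 4 (move_left): buffer="dddbar" (len 6), cursors c1@2 c2@2 c3@2 c4@4, authorship 123...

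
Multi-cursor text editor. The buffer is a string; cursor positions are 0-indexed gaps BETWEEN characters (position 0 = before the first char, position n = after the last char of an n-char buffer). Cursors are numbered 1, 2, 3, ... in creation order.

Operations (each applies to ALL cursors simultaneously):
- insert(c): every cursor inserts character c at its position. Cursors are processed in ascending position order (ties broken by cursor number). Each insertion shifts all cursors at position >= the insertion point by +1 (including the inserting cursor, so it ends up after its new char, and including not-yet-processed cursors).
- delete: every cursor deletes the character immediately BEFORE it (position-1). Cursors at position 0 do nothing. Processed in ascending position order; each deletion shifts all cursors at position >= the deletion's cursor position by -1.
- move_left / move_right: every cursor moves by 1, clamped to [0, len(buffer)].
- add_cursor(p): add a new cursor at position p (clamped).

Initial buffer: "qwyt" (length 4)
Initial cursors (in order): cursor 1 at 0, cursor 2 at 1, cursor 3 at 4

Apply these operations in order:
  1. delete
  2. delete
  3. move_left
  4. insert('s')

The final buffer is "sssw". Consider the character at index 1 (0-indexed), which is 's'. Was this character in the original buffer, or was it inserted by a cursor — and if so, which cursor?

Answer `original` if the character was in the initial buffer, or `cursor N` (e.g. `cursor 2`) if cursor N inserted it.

Answer: cursor 2

Derivation:
After op 1 (delete): buffer="wy" (len 2), cursors c1@0 c2@0 c3@2, authorship ..
After op 2 (delete): buffer="w" (len 1), cursors c1@0 c2@0 c3@1, authorship .
After op 3 (move_left): buffer="w" (len 1), cursors c1@0 c2@0 c3@0, authorship .
After op 4 (insert('s')): buffer="sssw" (len 4), cursors c1@3 c2@3 c3@3, authorship 123.
Authorship (.=original, N=cursor N): 1 2 3 .
Index 1: author = 2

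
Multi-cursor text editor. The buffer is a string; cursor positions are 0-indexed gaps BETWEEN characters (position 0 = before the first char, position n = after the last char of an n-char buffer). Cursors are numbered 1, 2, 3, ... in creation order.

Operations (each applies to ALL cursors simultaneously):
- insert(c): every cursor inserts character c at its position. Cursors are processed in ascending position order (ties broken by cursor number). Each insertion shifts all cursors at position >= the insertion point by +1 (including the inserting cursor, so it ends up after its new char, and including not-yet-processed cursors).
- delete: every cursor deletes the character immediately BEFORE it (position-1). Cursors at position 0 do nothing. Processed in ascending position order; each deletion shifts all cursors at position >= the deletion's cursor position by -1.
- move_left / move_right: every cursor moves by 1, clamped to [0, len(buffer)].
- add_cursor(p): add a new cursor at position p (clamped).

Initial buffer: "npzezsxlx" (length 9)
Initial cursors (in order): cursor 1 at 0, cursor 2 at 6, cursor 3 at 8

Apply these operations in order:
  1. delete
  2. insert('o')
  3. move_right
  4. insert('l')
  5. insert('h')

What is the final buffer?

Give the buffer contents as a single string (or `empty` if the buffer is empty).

Answer: onlhpzezoxlhoxlh

Derivation:
After op 1 (delete): buffer="npzezxx" (len 7), cursors c1@0 c2@5 c3@6, authorship .......
After op 2 (insert('o')): buffer="onpzezoxox" (len 10), cursors c1@1 c2@7 c3@9, authorship 1.....2.3.
After op 3 (move_right): buffer="onpzezoxox" (len 10), cursors c1@2 c2@8 c3@10, authorship 1.....2.3.
After op 4 (insert('l')): buffer="onlpzezoxloxl" (len 13), cursors c1@3 c2@10 c3@13, authorship 1.1....2.23.3
After op 5 (insert('h')): buffer="onlhpzezoxlhoxlh" (len 16), cursors c1@4 c2@12 c3@16, authorship 1.11....2.223.33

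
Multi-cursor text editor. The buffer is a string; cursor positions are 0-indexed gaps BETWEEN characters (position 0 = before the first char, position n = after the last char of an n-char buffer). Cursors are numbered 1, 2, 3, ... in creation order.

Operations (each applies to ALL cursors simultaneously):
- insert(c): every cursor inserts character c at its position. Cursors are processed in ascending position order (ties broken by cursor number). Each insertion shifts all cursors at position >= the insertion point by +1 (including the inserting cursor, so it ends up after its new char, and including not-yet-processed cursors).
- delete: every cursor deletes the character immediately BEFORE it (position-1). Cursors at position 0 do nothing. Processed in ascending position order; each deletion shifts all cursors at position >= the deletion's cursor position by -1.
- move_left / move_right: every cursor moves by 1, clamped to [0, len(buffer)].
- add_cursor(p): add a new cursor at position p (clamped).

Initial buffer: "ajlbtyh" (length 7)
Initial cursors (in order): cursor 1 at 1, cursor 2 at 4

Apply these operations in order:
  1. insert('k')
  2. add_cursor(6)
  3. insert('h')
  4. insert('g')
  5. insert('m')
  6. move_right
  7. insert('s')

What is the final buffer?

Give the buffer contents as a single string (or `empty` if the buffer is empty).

After op 1 (insert('k')): buffer="akjlbktyh" (len 9), cursors c1@2 c2@6, authorship .1...2...
After op 2 (add_cursor(6)): buffer="akjlbktyh" (len 9), cursors c1@2 c2@6 c3@6, authorship .1...2...
After op 3 (insert('h')): buffer="akhjlbkhhtyh" (len 12), cursors c1@3 c2@9 c3@9, authorship .11...223...
After op 4 (insert('g')): buffer="akhgjlbkhhggtyh" (len 15), cursors c1@4 c2@12 c3@12, authorship .111...22323...
After op 5 (insert('m')): buffer="akhgmjlbkhhggmmtyh" (len 18), cursors c1@5 c2@15 c3@15, authorship .1111...2232323...
After op 6 (move_right): buffer="akhgmjlbkhhggmmtyh" (len 18), cursors c1@6 c2@16 c3@16, authorship .1111...2232323...
After op 7 (insert('s')): buffer="akhgmjslbkhhggmmtssyh" (len 21), cursors c1@7 c2@19 c3@19, authorship .1111.1..2232323.23..

Answer: akhgmjslbkhhggmmtssyh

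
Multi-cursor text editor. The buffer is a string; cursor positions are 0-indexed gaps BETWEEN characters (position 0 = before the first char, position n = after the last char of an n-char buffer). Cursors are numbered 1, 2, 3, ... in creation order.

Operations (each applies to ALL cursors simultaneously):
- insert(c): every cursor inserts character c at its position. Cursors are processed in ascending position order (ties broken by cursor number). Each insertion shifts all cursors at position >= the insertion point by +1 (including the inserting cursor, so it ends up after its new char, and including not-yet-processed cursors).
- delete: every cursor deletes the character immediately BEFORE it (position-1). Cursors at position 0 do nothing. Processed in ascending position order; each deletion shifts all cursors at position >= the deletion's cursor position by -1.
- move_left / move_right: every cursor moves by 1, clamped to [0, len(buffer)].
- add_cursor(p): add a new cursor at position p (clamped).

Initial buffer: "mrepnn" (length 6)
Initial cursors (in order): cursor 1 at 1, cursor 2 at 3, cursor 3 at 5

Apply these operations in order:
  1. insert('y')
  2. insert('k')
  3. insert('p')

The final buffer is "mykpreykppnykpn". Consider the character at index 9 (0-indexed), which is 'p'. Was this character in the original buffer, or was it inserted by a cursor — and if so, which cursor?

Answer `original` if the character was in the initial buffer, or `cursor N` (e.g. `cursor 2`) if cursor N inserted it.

After op 1 (insert('y')): buffer="myreypnyn" (len 9), cursors c1@2 c2@5 c3@8, authorship .1..2..3.
After op 2 (insert('k')): buffer="mykreykpnykn" (len 12), cursors c1@3 c2@7 c3@11, authorship .11..22..33.
After op 3 (insert('p')): buffer="mykpreykppnykpn" (len 15), cursors c1@4 c2@9 c3@14, authorship .111..222..333.
Authorship (.=original, N=cursor N): . 1 1 1 . . 2 2 2 . . 3 3 3 .
Index 9: author = original

Answer: original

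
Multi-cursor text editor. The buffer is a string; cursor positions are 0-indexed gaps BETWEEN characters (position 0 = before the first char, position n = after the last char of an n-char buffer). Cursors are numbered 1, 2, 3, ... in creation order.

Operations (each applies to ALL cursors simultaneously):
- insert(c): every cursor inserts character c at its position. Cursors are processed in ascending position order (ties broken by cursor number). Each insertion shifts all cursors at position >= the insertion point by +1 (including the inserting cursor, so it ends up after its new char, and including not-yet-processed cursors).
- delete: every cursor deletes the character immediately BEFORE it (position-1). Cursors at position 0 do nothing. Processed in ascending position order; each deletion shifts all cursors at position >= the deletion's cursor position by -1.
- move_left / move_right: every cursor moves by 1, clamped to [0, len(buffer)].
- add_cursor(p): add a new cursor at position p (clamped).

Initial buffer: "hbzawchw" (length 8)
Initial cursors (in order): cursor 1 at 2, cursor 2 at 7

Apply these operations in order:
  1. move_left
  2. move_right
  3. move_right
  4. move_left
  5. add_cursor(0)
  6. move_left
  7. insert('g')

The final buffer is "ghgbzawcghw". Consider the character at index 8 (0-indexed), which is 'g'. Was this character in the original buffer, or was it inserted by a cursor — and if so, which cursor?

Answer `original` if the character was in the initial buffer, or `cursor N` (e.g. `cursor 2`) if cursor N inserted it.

After op 1 (move_left): buffer="hbzawchw" (len 8), cursors c1@1 c2@6, authorship ........
After op 2 (move_right): buffer="hbzawchw" (len 8), cursors c1@2 c2@7, authorship ........
After op 3 (move_right): buffer="hbzawchw" (len 8), cursors c1@3 c2@8, authorship ........
After op 4 (move_left): buffer="hbzawchw" (len 8), cursors c1@2 c2@7, authorship ........
After op 5 (add_cursor(0)): buffer="hbzawchw" (len 8), cursors c3@0 c1@2 c2@7, authorship ........
After op 6 (move_left): buffer="hbzawchw" (len 8), cursors c3@0 c1@1 c2@6, authorship ........
After op 7 (insert('g')): buffer="ghgbzawcghw" (len 11), cursors c3@1 c1@3 c2@9, authorship 3.1.....2..
Authorship (.=original, N=cursor N): 3 . 1 . . . . . 2 . .
Index 8: author = 2

Answer: cursor 2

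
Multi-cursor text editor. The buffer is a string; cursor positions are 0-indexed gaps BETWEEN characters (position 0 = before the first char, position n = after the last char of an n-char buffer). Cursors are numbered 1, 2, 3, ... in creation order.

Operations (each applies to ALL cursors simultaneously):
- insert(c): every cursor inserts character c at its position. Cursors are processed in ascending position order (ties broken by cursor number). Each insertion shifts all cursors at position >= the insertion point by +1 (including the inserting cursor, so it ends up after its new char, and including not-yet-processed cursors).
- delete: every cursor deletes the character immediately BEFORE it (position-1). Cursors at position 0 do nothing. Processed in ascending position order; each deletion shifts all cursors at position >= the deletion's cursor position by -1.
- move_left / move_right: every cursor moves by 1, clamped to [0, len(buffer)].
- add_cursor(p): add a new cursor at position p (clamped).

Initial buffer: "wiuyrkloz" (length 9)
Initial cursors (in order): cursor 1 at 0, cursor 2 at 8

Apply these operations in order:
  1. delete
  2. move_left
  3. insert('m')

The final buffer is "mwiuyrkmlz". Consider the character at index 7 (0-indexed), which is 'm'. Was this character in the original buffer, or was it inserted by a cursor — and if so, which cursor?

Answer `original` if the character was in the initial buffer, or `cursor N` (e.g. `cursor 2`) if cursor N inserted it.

Answer: cursor 2

Derivation:
After op 1 (delete): buffer="wiuyrklz" (len 8), cursors c1@0 c2@7, authorship ........
After op 2 (move_left): buffer="wiuyrklz" (len 8), cursors c1@0 c2@6, authorship ........
After op 3 (insert('m')): buffer="mwiuyrkmlz" (len 10), cursors c1@1 c2@8, authorship 1......2..
Authorship (.=original, N=cursor N): 1 . . . . . . 2 . .
Index 7: author = 2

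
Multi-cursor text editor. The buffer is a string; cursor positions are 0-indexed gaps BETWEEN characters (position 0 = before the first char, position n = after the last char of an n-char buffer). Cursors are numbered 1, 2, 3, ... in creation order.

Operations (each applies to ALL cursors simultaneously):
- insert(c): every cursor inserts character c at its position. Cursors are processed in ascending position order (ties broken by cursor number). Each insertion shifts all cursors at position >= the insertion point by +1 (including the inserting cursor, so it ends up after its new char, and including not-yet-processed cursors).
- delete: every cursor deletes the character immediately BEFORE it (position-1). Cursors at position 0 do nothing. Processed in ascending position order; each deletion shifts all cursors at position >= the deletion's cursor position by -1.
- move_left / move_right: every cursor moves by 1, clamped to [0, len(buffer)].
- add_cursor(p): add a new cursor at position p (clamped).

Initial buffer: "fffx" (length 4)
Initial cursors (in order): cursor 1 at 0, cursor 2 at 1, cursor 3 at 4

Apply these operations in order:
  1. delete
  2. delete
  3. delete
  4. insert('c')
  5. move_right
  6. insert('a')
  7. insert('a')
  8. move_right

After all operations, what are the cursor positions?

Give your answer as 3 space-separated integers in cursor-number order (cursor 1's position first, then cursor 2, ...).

After op 1 (delete): buffer="ff" (len 2), cursors c1@0 c2@0 c3@2, authorship ..
After op 2 (delete): buffer="f" (len 1), cursors c1@0 c2@0 c3@1, authorship .
After op 3 (delete): buffer="" (len 0), cursors c1@0 c2@0 c3@0, authorship 
After op 4 (insert('c')): buffer="ccc" (len 3), cursors c1@3 c2@3 c3@3, authorship 123
After op 5 (move_right): buffer="ccc" (len 3), cursors c1@3 c2@3 c3@3, authorship 123
After op 6 (insert('a')): buffer="cccaaa" (len 6), cursors c1@6 c2@6 c3@6, authorship 123123
After op 7 (insert('a')): buffer="cccaaaaaa" (len 9), cursors c1@9 c2@9 c3@9, authorship 123123123
After op 8 (move_right): buffer="cccaaaaaa" (len 9), cursors c1@9 c2@9 c3@9, authorship 123123123

Answer: 9 9 9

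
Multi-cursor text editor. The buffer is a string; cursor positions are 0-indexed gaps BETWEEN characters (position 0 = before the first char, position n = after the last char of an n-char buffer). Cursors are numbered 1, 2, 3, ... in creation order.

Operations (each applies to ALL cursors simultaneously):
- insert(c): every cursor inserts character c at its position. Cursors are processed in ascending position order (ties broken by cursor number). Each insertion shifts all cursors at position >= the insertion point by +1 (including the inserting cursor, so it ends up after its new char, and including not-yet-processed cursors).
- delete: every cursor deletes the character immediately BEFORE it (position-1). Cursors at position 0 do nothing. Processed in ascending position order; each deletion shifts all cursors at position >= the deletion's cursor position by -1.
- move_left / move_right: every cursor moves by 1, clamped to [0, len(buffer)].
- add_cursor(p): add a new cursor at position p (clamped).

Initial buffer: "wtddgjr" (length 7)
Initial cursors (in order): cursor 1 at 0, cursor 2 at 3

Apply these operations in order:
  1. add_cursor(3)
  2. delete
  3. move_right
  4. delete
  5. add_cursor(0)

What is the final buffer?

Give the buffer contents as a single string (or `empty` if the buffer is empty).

After op 1 (add_cursor(3)): buffer="wtddgjr" (len 7), cursors c1@0 c2@3 c3@3, authorship .......
After op 2 (delete): buffer="wdgjr" (len 5), cursors c1@0 c2@1 c3@1, authorship .....
After op 3 (move_right): buffer="wdgjr" (len 5), cursors c1@1 c2@2 c3@2, authorship .....
After op 4 (delete): buffer="gjr" (len 3), cursors c1@0 c2@0 c3@0, authorship ...
After op 5 (add_cursor(0)): buffer="gjr" (len 3), cursors c1@0 c2@0 c3@0 c4@0, authorship ...

Answer: gjr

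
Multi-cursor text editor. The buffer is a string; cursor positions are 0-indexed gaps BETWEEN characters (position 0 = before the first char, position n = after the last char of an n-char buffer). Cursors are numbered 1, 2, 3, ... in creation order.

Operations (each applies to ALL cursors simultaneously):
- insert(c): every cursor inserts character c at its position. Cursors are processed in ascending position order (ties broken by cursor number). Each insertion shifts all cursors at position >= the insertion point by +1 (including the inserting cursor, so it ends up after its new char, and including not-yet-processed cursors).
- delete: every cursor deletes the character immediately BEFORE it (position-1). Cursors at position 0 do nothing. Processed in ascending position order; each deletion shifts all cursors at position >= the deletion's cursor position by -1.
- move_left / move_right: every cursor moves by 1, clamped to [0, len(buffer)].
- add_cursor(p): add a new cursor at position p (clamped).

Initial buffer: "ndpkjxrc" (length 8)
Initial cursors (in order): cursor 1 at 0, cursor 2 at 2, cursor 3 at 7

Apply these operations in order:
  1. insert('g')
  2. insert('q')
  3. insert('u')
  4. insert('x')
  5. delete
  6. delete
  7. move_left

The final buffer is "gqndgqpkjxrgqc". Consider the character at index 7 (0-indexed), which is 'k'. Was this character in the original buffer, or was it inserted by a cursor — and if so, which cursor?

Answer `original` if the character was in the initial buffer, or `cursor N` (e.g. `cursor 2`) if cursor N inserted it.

After op 1 (insert('g')): buffer="gndgpkjxrgc" (len 11), cursors c1@1 c2@4 c3@10, authorship 1..2.....3.
After op 2 (insert('q')): buffer="gqndgqpkjxrgqc" (len 14), cursors c1@2 c2@6 c3@13, authorship 11..22.....33.
After op 3 (insert('u')): buffer="gqundgqupkjxrgquc" (len 17), cursors c1@3 c2@8 c3@16, authorship 111..222.....333.
After op 4 (insert('x')): buffer="gquxndgquxpkjxrgquxc" (len 20), cursors c1@4 c2@10 c3@19, authorship 1111..2222.....3333.
After op 5 (delete): buffer="gqundgqupkjxrgquc" (len 17), cursors c1@3 c2@8 c3@16, authorship 111..222.....333.
After op 6 (delete): buffer="gqndgqpkjxrgqc" (len 14), cursors c1@2 c2@6 c3@13, authorship 11..22.....33.
After op 7 (move_left): buffer="gqndgqpkjxrgqc" (len 14), cursors c1@1 c2@5 c3@12, authorship 11..22.....33.
Authorship (.=original, N=cursor N): 1 1 . . 2 2 . . . . . 3 3 .
Index 7: author = original

Answer: original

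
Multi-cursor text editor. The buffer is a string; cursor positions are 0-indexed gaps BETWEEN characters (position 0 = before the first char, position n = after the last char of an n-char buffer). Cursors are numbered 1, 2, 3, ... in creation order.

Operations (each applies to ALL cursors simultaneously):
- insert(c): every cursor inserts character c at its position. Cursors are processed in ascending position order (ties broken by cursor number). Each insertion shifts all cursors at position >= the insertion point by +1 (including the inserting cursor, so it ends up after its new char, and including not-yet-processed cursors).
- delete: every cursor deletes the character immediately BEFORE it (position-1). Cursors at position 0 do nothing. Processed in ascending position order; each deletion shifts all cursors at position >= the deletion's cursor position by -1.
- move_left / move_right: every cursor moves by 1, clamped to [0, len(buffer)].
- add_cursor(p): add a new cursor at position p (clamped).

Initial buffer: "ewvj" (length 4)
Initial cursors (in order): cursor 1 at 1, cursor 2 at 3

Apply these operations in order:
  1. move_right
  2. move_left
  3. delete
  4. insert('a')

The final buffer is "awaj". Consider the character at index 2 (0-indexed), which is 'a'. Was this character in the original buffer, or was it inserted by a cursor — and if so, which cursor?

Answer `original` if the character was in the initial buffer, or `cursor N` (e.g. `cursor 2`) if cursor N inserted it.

Answer: cursor 2

Derivation:
After op 1 (move_right): buffer="ewvj" (len 4), cursors c1@2 c2@4, authorship ....
After op 2 (move_left): buffer="ewvj" (len 4), cursors c1@1 c2@3, authorship ....
After op 3 (delete): buffer="wj" (len 2), cursors c1@0 c2@1, authorship ..
After op 4 (insert('a')): buffer="awaj" (len 4), cursors c1@1 c2@3, authorship 1.2.
Authorship (.=original, N=cursor N): 1 . 2 .
Index 2: author = 2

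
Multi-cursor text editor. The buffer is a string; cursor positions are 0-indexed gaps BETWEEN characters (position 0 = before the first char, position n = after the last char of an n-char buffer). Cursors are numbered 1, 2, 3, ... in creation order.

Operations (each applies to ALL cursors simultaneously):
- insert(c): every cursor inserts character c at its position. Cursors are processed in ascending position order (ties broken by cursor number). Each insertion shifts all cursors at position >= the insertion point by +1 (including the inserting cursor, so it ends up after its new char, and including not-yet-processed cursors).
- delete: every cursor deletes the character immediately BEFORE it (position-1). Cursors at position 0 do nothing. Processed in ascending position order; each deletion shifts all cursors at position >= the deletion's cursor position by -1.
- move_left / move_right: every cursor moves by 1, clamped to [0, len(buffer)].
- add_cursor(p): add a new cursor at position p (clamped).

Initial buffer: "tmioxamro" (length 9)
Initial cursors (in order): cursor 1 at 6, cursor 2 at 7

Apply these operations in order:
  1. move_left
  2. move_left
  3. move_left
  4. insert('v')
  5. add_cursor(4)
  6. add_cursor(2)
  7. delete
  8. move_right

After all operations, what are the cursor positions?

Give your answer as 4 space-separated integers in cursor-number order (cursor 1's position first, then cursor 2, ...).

Answer: 2 3 2 2

Derivation:
After op 1 (move_left): buffer="tmioxamro" (len 9), cursors c1@5 c2@6, authorship .........
After op 2 (move_left): buffer="tmioxamro" (len 9), cursors c1@4 c2@5, authorship .........
After op 3 (move_left): buffer="tmioxamro" (len 9), cursors c1@3 c2@4, authorship .........
After op 4 (insert('v')): buffer="tmivovxamro" (len 11), cursors c1@4 c2@6, authorship ...1.2.....
After op 5 (add_cursor(4)): buffer="tmivovxamro" (len 11), cursors c1@4 c3@4 c2@6, authorship ...1.2.....
After op 6 (add_cursor(2)): buffer="tmivovxamro" (len 11), cursors c4@2 c1@4 c3@4 c2@6, authorship ...1.2.....
After op 7 (delete): buffer="toxamro" (len 7), cursors c1@1 c3@1 c4@1 c2@2, authorship .......
After op 8 (move_right): buffer="toxamro" (len 7), cursors c1@2 c3@2 c4@2 c2@3, authorship .......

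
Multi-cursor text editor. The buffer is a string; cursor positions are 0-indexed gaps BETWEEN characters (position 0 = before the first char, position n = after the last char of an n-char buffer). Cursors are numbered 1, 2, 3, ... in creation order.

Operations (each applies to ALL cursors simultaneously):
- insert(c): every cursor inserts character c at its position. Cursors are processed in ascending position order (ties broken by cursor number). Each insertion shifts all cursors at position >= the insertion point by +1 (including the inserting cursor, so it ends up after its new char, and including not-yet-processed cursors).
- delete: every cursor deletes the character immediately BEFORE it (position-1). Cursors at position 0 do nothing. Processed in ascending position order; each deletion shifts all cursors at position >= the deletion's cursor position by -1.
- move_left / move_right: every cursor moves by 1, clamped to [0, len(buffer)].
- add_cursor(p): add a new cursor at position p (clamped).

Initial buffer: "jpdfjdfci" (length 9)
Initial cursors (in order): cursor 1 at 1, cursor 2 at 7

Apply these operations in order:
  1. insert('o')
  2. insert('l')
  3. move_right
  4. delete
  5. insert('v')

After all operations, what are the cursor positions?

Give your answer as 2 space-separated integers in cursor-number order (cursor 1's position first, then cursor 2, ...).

Answer: 4 12

Derivation:
After op 1 (insert('o')): buffer="jopdfjdfoci" (len 11), cursors c1@2 c2@9, authorship .1......2..
After op 2 (insert('l')): buffer="jolpdfjdfolci" (len 13), cursors c1@3 c2@11, authorship .11......22..
After op 3 (move_right): buffer="jolpdfjdfolci" (len 13), cursors c1@4 c2@12, authorship .11......22..
After op 4 (delete): buffer="joldfjdfoli" (len 11), cursors c1@3 c2@10, authorship .11.....22.
After op 5 (insert('v')): buffer="jolvdfjdfolvi" (len 13), cursors c1@4 c2@12, authorship .111.....222.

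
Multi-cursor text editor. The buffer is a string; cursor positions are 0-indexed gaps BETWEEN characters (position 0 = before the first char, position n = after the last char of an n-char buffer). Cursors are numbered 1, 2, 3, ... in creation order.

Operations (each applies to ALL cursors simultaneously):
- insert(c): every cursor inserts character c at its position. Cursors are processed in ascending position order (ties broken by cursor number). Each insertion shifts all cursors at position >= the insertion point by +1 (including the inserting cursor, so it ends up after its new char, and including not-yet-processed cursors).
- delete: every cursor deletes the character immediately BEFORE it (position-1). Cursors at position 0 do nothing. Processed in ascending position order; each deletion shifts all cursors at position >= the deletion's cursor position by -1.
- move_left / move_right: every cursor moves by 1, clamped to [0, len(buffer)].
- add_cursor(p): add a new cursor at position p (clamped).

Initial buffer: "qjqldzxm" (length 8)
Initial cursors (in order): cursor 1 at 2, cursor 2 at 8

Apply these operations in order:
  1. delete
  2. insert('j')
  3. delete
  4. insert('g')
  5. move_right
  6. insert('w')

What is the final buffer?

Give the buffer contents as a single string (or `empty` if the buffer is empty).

After op 1 (delete): buffer="qqldzx" (len 6), cursors c1@1 c2@6, authorship ......
After op 2 (insert('j')): buffer="qjqldzxj" (len 8), cursors c1@2 c2@8, authorship .1.....2
After op 3 (delete): buffer="qqldzx" (len 6), cursors c1@1 c2@6, authorship ......
After op 4 (insert('g')): buffer="qgqldzxg" (len 8), cursors c1@2 c2@8, authorship .1.....2
After op 5 (move_right): buffer="qgqldzxg" (len 8), cursors c1@3 c2@8, authorship .1.....2
After op 6 (insert('w')): buffer="qgqwldzxgw" (len 10), cursors c1@4 c2@10, authorship .1.1....22

Answer: qgqwldzxgw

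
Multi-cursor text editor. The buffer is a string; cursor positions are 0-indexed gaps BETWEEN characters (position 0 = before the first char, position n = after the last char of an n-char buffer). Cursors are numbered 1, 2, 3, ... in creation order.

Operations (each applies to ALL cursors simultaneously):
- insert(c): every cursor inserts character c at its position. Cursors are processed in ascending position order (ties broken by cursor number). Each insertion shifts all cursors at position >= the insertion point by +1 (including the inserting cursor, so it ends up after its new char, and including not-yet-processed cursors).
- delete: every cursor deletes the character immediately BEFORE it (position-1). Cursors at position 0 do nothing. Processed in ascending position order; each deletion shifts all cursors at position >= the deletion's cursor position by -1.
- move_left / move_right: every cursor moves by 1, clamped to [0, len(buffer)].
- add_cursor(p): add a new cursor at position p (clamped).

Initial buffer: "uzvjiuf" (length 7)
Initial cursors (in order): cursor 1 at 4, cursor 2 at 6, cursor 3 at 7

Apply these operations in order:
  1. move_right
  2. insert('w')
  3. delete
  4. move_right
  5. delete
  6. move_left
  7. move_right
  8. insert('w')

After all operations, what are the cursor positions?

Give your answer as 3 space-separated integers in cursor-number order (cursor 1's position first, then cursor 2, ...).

Answer: 7 7 7

Derivation:
After op 1 (move_right): buffer="uzvjiuf" (len 7), cursors c1@5 c2@7 c3@7, authorship .......
After op 2 (insert('w')): buffer="uzvjiwufww" (len 10), cursors c1@6 c2@10 c3@10, authorship .....1..23
After op 3 (delete): buffer="uzvjiuf" (len 7), cursors c1@5 c2@7 c3@7, authorship .......
After op 4 (move_right): buffer="uzvjiuf" (len 7), cursors c1@6 c2@7 c3@7, authorship .......
After op 5 (delete): buffer="uzvj" (len 4), cursors c1@4 c2@4 c3@4, authorship ....
After op 6 (move_left): buffer="uzvj" (len 4), cursors c1@3 c2@3 c3@3, authorship ....
After op 7 (move_right): buffer="uzvj" (len 4), cursors c1@4 c2@4 c3@4, authorship ....
After op 8 (insert('w')): buffer="uzvjwww" (len 7), cursors c1@7 c2@7 c3@7, authorship ....123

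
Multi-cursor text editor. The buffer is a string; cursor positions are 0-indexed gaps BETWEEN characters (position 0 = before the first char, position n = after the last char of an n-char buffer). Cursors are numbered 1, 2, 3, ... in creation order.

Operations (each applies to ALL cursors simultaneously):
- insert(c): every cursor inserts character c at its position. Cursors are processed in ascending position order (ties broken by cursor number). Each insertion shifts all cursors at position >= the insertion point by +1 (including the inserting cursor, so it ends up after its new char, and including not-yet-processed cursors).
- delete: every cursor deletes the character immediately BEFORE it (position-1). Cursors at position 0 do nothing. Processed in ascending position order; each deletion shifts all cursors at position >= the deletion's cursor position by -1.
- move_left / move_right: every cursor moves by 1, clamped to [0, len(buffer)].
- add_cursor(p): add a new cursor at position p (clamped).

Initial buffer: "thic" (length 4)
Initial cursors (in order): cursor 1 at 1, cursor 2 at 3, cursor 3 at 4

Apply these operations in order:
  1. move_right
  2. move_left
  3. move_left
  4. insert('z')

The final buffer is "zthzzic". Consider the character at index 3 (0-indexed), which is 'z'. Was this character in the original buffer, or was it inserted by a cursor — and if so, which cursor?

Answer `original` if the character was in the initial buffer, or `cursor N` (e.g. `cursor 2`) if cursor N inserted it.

After op 1 (move_right): buffer="thic" (len 4), cursors c1@2 c2@4 c3@4, authorship ....
After op 2 (move_left): buffer="thic" (len 4), cursors c1@1 c2@3 c3@3, authorship ....
After op 3 (move_left): buffer="thic" (len 4), cursors c1@0 c2@2 c3@2, authorship ....
After op 4 (insert('z')): buffer="zthzzic" (len 7), cursors c1@1 c2@5 c3@5, authorship 1..23..
Authorship (.=original, N=cursor N): 1 . . 2 3 . .
Index 3: author = 2

Answer: cursor 2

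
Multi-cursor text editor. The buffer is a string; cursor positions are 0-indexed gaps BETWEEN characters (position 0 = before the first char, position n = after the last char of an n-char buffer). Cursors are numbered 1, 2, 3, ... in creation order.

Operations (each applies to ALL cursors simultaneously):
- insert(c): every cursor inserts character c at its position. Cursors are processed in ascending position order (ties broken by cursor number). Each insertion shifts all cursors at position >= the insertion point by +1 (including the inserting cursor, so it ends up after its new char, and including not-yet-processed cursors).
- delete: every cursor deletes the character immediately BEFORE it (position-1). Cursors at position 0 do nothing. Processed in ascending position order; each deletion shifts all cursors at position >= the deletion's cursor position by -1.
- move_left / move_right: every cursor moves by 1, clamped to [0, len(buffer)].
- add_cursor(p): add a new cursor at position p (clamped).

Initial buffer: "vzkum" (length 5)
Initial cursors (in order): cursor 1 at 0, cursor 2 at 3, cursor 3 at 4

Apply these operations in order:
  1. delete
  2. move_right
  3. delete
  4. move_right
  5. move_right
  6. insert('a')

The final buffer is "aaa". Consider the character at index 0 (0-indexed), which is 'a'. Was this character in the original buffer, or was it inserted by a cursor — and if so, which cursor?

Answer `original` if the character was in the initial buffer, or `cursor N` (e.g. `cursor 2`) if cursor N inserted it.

After op 1 (delete): buffer="vzm" (len 3), cursors c1@0 c2@2 c3@2, authorship ...
After op 2 (move_right): buffer="vzm" (len 3), cursors c1@1 c2@3 c3@3, authorship ...
After op 3 (delete): buffer="" (len 0), cursors c1@0 c2@0 c3@0, authorship 
After op 4 (move_right): buffer="" (len 0), cursors c1@0 c2@0 c3@0, authorship 
After op 5 (move_right): buffer="" (len 0), cursors c1@0 c2@0 c3@0, authorship 
After op 6 (insert('a')): buffer="aaa" (len 3), cursors c1@3 c2@3 c3@3, authorship 123
Authorship (.=original, N=cursor N): 1 2 3
Index 0: author = 1

Answer: cursor 1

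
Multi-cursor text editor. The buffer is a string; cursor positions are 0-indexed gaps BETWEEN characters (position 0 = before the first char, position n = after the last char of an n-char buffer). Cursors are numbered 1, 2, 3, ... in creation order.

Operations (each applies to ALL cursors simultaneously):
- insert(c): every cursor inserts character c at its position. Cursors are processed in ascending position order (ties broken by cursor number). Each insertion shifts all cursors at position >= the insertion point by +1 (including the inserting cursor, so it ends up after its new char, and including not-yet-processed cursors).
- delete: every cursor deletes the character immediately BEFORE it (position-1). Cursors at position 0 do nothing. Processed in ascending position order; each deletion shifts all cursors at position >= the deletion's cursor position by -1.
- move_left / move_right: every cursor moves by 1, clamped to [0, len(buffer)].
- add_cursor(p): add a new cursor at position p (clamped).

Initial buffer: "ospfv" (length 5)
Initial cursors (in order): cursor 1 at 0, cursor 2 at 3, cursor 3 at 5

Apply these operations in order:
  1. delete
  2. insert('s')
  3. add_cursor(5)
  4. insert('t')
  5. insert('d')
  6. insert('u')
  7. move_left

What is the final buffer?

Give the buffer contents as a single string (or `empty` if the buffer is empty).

After op 1 (delete): buffer="osf" (len 3), cursors c1@0 c2@2 c3@3, authorship ...
After op 2 (insert('s')): buffer="sossfs" (len 6), cursors c1@1 c2@4 c3@6, authorship 1..2.3
After op 3 (add_cursor(5)): buffer="sossfs" (len 6), cursors c1@1 c2@4 c4@5 c3@6, authorship 1..2.3
After op 4 (insert('t')): buffer="stosstftst" (len 10), cursors c1@2 c2@6 c4@8 c3@10, authorship 11..22.433
After op 5 (insert('d')): buffer="stdosstdftdstd" (len 14), cursors c1@3 c2@8 c4@11 c3@14, authorship 111..222.44333
After op 6 (insert('u')): buffer="stduosstduftdustdu" (len 18), cursors c1@4 c2@10 c4@14 c3@18, authorship 1111..2222.4443333
After op 7 (move_left): buffer="stduosstduftdustdu" (len 18), cursors c1@3 c2@9 c4@13 c3@17, authorship 1111..2222.4443333

Answer: stduosstduftdustdu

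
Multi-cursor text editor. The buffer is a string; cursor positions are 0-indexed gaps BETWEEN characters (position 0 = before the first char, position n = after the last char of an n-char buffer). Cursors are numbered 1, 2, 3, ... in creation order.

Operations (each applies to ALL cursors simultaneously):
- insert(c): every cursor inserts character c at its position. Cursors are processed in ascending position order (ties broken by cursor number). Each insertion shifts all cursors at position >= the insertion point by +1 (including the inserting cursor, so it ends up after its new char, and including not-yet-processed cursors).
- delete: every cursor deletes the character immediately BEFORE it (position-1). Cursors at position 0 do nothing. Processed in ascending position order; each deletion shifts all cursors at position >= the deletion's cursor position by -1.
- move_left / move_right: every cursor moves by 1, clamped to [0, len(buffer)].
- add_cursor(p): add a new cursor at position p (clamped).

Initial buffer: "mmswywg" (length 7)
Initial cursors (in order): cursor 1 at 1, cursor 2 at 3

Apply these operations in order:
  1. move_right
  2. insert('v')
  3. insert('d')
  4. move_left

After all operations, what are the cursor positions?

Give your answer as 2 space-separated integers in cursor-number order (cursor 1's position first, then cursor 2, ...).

Answer: 3 7

Derivation:
After op 1 (move_right): buffer="mmswywg" (len 7), cursors c1@2 c2@4, authorship .......
After op 2 (insert('v')): buffer="mmvswvywg" (len 9), cursors c1@3 c2@6, authorship ..1..2...
After op 3 (insert('d')): buffer="mmvdswvdywg" (len 11), cursors c1@4 c2@8, authorship ..11..22...
After op 4 (move_left): buffer="mmvdswvdywg" (len 11), cursors c1@3 c2@7, authorship ..11..22...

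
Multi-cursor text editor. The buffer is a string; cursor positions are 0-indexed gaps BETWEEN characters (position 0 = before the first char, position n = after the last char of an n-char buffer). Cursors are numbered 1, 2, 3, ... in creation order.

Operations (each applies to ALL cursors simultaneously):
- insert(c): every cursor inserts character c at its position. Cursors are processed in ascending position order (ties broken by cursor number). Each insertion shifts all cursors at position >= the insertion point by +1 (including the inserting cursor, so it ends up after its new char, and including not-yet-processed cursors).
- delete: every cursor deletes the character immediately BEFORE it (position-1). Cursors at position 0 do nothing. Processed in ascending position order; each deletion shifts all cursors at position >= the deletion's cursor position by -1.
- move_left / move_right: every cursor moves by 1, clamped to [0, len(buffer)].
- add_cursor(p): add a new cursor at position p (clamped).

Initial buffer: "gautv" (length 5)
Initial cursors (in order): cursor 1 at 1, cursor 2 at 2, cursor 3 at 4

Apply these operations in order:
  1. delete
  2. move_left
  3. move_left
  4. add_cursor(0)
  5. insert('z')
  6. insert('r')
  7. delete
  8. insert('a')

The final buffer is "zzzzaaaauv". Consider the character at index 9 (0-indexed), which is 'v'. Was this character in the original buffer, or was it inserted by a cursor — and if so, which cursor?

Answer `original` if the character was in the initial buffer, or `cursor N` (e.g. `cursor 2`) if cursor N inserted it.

Answer: original

Derivation:
After op 1 (delete): buffer="uv" (len 2), cursors c1@0 c2@0 c3@1, authorship ..
After op 2 (move_left): buffer="uv" (len 2), cursors c1@0 c2@0 c3@0, authorship ..
After op 3 (move_left): buffer="uv" (len 2), cursors c1@0 c2@0 c3@0, authorship ..
After op 4 (add_cursor(0)): buffer="uv" (len 2), cursors c1@0 c2@0 c3@0 c4@0, authorship ..
After op 5 (insert('z')): buffer="zzzzuv" (len 6), cursors c1@4 c2@4 c3@4 c4@4, authorship 1234..
After op 6 (insert('r')): buffer="zzzzrrrruv" (len 10), cursors c1@8 c2@8 c3@8 c4@8, authorship 12341234..
After op 7 (delete): buffer="zzzzuv" (len 6), cursors c1@4 c2@4 c3@4 c4@4, authorship 1234..
After op 8 (insert('a')): buffer="zzzzaaaauv" (len 10), cursors c1@8 c2@8 c3@8 c4@8, authorship 12341234..
Authorship (.=original, N=cursor N): 1 2 3 4 1 2 3 4 . .
Index 9: author = original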